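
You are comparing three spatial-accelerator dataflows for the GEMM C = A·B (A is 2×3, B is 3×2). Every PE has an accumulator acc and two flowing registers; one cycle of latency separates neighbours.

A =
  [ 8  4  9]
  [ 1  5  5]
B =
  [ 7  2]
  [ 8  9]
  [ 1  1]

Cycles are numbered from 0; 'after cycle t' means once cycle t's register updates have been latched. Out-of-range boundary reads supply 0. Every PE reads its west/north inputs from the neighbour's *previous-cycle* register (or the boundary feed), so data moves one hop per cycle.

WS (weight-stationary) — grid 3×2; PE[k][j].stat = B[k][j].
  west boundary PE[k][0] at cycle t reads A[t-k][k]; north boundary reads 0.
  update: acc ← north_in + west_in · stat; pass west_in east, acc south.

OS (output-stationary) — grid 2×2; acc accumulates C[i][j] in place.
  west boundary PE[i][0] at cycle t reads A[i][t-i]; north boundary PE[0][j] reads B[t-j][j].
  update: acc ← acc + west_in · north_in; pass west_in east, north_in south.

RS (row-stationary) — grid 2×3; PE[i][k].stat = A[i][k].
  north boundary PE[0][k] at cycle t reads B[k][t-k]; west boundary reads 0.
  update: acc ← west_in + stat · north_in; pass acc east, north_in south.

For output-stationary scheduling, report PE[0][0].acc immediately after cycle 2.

PE[0][0].acc = 97

OS 2×2: PE[0][0] cycle-by-cycle (with neighbour feeds):
  t=0 PE[0][0]: acc=56 h=8 v=7
  t=1 PE[0][0]: acc=88 h=4 v=8
  t=2 PE[0][0]: acc=97 h=9 v=1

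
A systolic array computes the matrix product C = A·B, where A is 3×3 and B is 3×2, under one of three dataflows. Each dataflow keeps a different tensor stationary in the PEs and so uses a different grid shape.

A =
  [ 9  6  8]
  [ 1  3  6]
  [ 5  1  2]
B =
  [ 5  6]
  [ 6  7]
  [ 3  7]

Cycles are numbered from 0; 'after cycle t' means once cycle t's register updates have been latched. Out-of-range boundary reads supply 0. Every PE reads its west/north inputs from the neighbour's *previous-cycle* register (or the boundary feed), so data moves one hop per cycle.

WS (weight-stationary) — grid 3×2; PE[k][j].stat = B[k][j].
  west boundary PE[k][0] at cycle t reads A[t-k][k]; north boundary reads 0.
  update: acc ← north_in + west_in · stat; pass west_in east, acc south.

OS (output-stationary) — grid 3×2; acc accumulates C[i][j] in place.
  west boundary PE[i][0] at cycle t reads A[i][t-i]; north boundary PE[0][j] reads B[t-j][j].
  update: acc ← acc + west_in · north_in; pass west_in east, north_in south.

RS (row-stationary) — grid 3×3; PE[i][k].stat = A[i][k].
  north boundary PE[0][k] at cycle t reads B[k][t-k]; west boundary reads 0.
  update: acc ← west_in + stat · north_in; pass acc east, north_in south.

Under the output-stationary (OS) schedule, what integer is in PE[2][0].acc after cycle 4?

PE[2][0].acc = 37

OS 3×2: PE[2][0] cycle-by-cycle (with neighbour feeds):
  cycle 0: PE[1][0] → acc 0, east 0, south 0
  cycle 0: PE[2][0] → acc 0, east 0, south 0
  cycle 1: PE[1][0] → acc 5, east 1, south 5
  cycle 1: PE[2][0] → acc 0, east 0, south 0
  cycle 2: PE[1][0] → acc 23, east 3, south 6
  cycle 2: PE[2][0] → acc 25, east 5, south 5
  cycle 3: PE[1][0] → acc 41, east 6, south 3
  cycle 3: PE[2][0] → acc 31, east 1, south 6
  cycle 4: PE[1][0] → acc 41, east 0, south 0
  cycle 4: PE[2][0] → acc 37, east 2, south 3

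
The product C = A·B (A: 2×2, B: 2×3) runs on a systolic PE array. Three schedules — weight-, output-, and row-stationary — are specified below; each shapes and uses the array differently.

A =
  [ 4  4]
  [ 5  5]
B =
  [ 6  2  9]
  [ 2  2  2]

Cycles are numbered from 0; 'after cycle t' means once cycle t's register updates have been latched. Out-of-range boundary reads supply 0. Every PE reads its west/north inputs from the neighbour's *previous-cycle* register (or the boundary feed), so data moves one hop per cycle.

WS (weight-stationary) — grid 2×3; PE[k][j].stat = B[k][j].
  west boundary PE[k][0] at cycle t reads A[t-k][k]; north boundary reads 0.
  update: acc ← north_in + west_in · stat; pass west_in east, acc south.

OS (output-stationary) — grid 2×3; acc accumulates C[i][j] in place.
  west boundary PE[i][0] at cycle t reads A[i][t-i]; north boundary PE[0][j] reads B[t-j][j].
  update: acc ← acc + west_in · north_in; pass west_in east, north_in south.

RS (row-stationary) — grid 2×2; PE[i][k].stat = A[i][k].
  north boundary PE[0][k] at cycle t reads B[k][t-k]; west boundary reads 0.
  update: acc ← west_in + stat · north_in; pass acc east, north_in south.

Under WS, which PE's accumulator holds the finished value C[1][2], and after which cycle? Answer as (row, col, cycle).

Under WS, C[1][2] lands at PE[1][2]:
  step 0 · PE1,2: acc=0; fwd→0 fwd↓0
  step 1 · PE1,2: acc=0; fwd→0 fwd↓0
  step 2 · PE1,2: acc=0; fwd→0 fwd↓0
  step 3 · PE1,2: acc=44; fwd→4 fwd↓44
  step 4 · PE1,2: acc=55; fwd→5 fwd↓55

(row, col, cycle) = (1, 2, 4)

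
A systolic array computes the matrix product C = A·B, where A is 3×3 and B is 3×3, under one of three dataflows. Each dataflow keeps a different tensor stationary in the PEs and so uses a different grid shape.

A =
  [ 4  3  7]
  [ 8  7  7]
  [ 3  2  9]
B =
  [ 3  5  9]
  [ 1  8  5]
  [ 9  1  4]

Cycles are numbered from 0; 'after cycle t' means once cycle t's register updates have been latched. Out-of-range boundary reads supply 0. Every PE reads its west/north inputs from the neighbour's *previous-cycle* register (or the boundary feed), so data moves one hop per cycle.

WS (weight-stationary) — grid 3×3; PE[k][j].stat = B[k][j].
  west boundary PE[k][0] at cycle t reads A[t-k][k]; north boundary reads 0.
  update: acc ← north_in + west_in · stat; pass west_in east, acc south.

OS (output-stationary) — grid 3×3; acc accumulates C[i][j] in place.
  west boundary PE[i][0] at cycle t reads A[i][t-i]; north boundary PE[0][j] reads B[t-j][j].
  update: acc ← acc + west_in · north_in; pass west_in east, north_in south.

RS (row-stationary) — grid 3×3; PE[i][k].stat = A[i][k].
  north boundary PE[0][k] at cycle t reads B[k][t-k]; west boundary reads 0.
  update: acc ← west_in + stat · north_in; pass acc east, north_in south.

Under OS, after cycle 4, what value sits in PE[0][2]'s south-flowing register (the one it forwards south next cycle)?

register = 4

OS 3×3: PE[0][2] cycle-by-cycle (with neighbour feeds):
  step 0 · PE0,1: acc=0; fwd→0 fwd↓0
  step 0 · PE0,2: acc=0; fwd→0 fwd↓0
  step 1 · PE0,1: acc=20; fwd→4 fwd↓5
  step 1 · PE0,2: acc=0; fwd→0 fwd↓0
  step 2 · PE0,1: acc=44; fwd→3 fwd↓8
  step 2 · PE0,2: acc=36; fwd→4 fwd↓9
  step 3 · PE0,1: acc=51; fwd→7 fwd↓1
  step 3 · PE0,2: acc=51; fwd→3 fwd↓5
  step 4 · PE0,1: acc=51; fwd→0 fwd↓0
  step 4 · PE0,2: acc=79; fwd→7 fwd↓4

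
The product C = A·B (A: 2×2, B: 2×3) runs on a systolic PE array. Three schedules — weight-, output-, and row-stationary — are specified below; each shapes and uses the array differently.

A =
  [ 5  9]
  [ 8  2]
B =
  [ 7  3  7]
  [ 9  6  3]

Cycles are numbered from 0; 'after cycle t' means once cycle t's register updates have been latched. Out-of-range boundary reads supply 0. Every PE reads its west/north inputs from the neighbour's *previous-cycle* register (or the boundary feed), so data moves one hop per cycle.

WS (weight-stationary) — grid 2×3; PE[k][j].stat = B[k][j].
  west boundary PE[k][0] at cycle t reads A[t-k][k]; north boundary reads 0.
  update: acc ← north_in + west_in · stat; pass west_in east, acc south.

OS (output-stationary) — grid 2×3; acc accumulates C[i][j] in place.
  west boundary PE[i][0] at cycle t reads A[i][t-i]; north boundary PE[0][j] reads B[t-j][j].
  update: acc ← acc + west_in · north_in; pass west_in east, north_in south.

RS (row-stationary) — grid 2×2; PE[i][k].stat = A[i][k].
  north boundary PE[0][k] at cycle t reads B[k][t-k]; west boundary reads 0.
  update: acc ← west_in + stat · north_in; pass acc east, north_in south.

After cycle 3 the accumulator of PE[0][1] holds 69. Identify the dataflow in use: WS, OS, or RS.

dataflow = OS

— WS: 2×3; PE[0][1] trace:
  @0  [0,1]  acc 0  |  →0  ↓0
  @1  [0,1]  acc 15  |  →5  ↓15
  @2  [0,1]  acc 24  |  →8  ↓24
  @3  [0,1]  acc 0  |  →0  ↓0
— OS: 2×3; PE[0][1] trace:
  @0  [0,1]  acc 0  |  →0  ↓0
  @1  [0,1]  acc 15  |  →5  ↓3
  @2  [0,1]  acc 69  |  →9  ↓6
  @3  [0,1]  acc 69  |  →0  ↓0
— RS: 2×2; PE[0][1] trace:
  @0  [0,1]  acc 0  |  →0  ↓0
  @1  [0,1]  acc 116  |  →116  ↓9
  @2  [0,1]  acc 69  |  →69  ↓6
  @3  [0,1]  acc 62  |  →62  ↓3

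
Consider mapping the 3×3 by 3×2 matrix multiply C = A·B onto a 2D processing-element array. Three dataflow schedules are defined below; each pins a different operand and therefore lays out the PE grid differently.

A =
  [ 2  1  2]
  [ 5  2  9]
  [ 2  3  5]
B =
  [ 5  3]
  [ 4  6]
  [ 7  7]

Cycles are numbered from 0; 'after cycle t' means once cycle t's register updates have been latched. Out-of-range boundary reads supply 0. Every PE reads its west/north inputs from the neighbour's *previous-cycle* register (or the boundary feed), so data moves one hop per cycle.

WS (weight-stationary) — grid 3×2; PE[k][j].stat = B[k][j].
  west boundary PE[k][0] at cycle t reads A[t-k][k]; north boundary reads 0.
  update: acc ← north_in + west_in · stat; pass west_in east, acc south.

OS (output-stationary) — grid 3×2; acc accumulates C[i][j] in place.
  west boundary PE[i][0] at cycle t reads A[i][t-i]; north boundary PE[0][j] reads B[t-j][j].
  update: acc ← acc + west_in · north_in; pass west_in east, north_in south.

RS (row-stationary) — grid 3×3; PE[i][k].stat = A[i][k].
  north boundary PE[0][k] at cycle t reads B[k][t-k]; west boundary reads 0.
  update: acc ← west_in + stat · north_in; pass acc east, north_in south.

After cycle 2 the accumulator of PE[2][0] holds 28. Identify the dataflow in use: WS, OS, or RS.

Under WS (3×2), PE[2][0]:
  t=0 PE[2][0]: acc=0 h=0 v=0
  t=1 PE[2][0]: acc=0 h=0 v=0
  t=2 PE[2][0]: acc=28 h=2 v=28
Under OS (3×2), PE[2][0]:
  t=0 PE[2][0]: acc=0 h=0 v=0
  t=1 PE[2][0]: acc=0 h=0 v=0
  t=2 PE[2][0]: acc=10 h=2 v=5
Under RS (3×3), PE[2][0]:
  t=0 PE[2][0]: acc=0 h=0 v=0
  t=1 PE[2][0]: acc=0 h=0 v=0
  t=2 PE[2][0]: acc=10 h=10 v=5

dataflow = WS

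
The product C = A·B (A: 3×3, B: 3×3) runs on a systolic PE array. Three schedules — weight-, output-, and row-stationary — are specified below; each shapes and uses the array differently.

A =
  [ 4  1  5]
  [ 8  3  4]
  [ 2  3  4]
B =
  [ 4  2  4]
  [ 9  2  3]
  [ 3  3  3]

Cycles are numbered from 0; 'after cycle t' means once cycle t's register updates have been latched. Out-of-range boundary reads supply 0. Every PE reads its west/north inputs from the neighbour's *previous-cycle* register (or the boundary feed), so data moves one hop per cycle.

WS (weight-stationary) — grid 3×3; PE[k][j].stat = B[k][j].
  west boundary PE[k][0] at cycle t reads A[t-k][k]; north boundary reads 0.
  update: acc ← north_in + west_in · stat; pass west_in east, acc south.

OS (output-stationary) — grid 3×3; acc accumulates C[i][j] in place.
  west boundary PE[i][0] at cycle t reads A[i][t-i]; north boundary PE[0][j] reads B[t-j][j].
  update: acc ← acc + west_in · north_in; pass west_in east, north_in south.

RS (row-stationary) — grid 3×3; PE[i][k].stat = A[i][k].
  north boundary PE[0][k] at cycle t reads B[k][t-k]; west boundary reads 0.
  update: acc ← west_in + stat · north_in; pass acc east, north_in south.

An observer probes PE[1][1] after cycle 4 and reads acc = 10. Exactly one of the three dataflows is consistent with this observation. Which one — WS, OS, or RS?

dataflow = WS

WS [3×3] PE[1][1] across cycles:
  t=0 PE[1][1]: acc=0 h=0 v=0
  t=1 PE[1][1]: acc=0 h=0 v=0
  t=2 PE[1][1]: acc=10 h=1 v=10
  t=3 PE[1][1]: acc=22 h=3 v=22
  t=4 PE[1][1]: acc=10 h=3 v=10
OS [3×3] PE[1][1] across cycles:
  t=0 PE[1][1]: acc=0 h=0 v=0
  t=1 PE[1][1]: acc=0 h=0 v=0
  t=2 PE[1][1]: acc=16 h=8 v=2
  t=3 PE[1][1]: acc=22 h=3 v=2
  t=4 PE[1][1]: acc=34 h=4 v=3
RS [3×3] PE[1][1] across cycles:
  t=0 PE[1][1]: acc=0 h=0 v=0
  t=1 PE[1][1]: acc=0 h=0 v=0
  t=2 PE[1][1]: acc=59 h=59 v=9
  t=3 PE[1][1]: acc=22 h=22 v=2
  t=4 PE[1][1]: acc=41 h=41 v=3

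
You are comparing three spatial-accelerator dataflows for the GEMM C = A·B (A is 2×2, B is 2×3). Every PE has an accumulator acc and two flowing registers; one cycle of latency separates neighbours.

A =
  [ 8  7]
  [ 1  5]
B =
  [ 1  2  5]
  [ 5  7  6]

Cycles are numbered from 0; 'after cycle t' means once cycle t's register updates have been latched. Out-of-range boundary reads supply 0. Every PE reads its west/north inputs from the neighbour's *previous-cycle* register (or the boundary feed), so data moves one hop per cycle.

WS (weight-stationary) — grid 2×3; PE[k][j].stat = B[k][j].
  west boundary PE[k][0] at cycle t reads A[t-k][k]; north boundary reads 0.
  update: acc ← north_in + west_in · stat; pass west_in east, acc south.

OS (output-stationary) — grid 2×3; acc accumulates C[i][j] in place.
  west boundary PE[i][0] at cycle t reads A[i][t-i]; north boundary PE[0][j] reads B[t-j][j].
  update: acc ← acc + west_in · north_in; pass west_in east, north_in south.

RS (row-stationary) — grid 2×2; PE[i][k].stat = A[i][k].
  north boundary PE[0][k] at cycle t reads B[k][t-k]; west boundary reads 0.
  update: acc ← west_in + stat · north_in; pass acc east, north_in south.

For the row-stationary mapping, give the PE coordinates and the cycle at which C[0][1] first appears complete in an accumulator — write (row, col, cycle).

(row, col, cycle) = (0, 1, 2)

RS — PE[0][1] is where C[0][1] collects:
  cycle 0: PE[0][1] → acc 0, east 0, south 0
  cycle 1: PE[0][1] → acc 43, east 43, south 5
  cycle 2: PE[0][1] → acc 65, east 65, south 7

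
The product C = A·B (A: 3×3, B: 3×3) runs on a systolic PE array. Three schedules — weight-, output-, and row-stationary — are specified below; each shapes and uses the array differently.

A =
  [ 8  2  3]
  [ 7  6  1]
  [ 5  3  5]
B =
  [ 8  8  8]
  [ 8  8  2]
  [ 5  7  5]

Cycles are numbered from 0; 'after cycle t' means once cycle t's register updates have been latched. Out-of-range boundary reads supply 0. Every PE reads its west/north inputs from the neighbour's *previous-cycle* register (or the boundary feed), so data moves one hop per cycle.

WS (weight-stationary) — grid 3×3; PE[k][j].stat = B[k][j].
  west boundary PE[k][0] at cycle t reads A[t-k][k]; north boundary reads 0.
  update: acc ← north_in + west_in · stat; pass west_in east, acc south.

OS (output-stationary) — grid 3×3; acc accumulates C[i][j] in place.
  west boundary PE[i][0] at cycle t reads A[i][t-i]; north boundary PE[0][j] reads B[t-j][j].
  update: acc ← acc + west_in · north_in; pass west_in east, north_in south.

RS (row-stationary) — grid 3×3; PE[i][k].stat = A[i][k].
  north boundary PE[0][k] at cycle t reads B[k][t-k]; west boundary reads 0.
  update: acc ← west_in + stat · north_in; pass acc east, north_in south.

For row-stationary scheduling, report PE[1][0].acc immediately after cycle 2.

PE[1][0].acc = 56

RS (3×3). Following PE[1][0] plus its west/north inputs:
  cycle 0: PE[0][0] → acc 64, east 64, south 8
  cycle 0: PE[1][0] → acc 0, east 0, south 0
  cycle 1: PE[0][0] → acc 64, east 64, south 8
  cycle 1: PE[1][0] → acc 56, east 56, south 8
  cycle 2: PE[0][0] → acc 64, east 64, south 8
  cycle 2: PE[1][0] → acc 56, east 56, south 8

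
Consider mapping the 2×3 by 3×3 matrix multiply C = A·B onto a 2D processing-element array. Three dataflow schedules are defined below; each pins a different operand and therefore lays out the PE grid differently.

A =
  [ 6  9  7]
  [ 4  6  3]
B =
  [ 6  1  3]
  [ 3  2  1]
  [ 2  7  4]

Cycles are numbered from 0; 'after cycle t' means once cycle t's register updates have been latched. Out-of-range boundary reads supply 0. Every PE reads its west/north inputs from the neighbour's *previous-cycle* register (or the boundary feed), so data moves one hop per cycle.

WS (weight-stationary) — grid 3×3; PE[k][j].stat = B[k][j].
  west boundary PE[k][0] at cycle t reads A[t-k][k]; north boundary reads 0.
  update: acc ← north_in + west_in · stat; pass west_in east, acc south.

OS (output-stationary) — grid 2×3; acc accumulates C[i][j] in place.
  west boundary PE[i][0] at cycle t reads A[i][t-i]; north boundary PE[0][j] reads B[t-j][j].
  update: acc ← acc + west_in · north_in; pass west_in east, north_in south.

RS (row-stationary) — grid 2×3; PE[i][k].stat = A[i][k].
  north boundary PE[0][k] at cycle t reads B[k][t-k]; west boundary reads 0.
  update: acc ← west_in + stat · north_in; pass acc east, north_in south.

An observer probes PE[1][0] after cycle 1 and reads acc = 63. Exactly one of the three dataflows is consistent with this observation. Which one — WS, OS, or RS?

dataflow = WS

WS [3×3] PE[1][0] across cycles:
  cycle 0: PE[1][0] → acc 0, east 0, south 0
  cycle 1: PE[1][0] → acc 63, east 9, south 63
OS [2×3] PE[1][0] across cycles:
  cycle 0: PE[1][0] → acc 0, east 0, south 0
  cycle 1: PE[1][0] → acc 24, east 4, south 6
RS [2×3] PE[1][0] across cycles:
  cycle 0: PE[1][0] → acc 0, east 0, south 0
  cycle 1: PE[1][0] → acc 24, east 24, south 6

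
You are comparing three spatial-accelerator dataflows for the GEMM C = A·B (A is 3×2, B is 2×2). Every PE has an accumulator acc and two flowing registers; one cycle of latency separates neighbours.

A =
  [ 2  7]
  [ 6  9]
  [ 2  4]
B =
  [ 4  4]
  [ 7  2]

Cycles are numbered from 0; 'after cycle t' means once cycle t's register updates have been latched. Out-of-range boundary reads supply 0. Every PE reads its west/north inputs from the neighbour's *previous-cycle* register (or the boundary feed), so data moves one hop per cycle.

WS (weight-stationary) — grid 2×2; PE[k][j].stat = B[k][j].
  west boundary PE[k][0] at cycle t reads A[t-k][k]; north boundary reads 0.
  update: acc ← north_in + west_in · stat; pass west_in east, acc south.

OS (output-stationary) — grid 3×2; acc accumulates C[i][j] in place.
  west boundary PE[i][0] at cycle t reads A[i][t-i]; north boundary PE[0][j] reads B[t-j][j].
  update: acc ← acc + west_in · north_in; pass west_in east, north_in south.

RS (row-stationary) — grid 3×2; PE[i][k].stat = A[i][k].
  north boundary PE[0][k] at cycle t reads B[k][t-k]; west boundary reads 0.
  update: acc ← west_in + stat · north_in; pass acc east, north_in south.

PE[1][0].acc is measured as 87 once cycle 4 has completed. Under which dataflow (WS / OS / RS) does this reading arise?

WS [2×2] PE[1][0] across cycles:
  t=0 PE[1][0]: acc=0 h=0 v=0
  t=1 PE[1][0]: acc=57 h=7 v=57
  t=2 PE[1][0]: acc=87 h=9 v=87
  t=3 PE[1][0]: acc=36 h=4 v=36
  t=4 PE[1][0]: acc=0 h=0 v=0
OS [3×2] PE[1][0] across cycles:
  t=0 PE[1][0]: acc=0 h=0 v=0
  t=1 PE[1][0]: acc=24 h=6 v=4
  t=2 PE[1][0]: acc=87 h=9 v=7
  t=3 PE[1][0]: acc=87 h=0 v=0
  t=4 PE[1][0]: acc=87 h=0 v=0
RS [3×2] PE[1][0] across cycles:
  t=0 PE[1][0]: acc=0 h=0 v=0
  t=1 PE[1][0]: acc=24 h=24 v=4
  t=2 PE[1][0]: acc=24 h=24 v=4
  t=3 PE[1][0]: acc=0 h=0 v=0
  t=4 PE[1][0]: acc=0 h=0 v=0

dataflow = OS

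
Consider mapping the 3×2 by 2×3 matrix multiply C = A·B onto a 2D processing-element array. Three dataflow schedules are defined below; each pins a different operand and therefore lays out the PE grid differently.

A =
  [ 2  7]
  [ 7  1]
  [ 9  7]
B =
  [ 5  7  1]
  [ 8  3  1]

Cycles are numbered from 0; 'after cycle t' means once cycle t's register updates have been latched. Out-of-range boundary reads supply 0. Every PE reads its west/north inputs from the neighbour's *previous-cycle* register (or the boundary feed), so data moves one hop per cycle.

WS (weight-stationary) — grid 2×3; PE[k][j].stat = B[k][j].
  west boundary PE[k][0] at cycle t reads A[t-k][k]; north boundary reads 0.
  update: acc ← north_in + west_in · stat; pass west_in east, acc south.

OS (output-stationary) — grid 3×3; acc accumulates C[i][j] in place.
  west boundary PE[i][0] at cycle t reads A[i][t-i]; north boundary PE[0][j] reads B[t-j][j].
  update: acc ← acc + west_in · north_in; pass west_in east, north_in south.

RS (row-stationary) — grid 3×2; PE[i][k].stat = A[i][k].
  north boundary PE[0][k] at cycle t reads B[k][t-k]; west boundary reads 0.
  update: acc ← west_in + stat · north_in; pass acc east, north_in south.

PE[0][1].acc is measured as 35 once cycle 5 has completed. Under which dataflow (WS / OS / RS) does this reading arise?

dataflow = OS

— WS: 2×3; PE[0][1] trace:
  step 0 · PE0,1: acc=0; fwd→0 fwd↓0
  step 1 · PE0,1: acc=14; fwd→2 fwd↓14
  step 2 · PE0,1: acc=49; fwd→7 fwd↓49
  step 3 · PE0,1: acc=63; fwd→9 fwd↓63
  step 4 · PE0,1: acc=0; fwd→0 fwd↓0
  step 5 · PE0,1: acc=0; fwd→0 fwd↓0
— OS: 3×3; PE[0][1] trace:
  step 0 · PE0,1: acc=0; fwd→0 fwd↓0
  step 1 · PE0,1: acc=14; fwd→2 fwd↓7
  step 2 · PE0,1: acc=35; fwd→7 fwd↓3
  step 3 · PE0,1: acc=35; fwd→0 fwd↓0
  step 4 · PE0,1: acc=35; fwd→0 fwd↓0
  step 5 · PE0,1: acc=35; fwd→0 fwd↓0
— RS: 3×2; PE[0][1] trace:
  step 0 · PE0,1: acc=0; fwd→0 fwd↓0
  step 1 · PE0,1: acc=66; fwd→66 fwd↓8
  step 2 · PE0,1: acc=35; fwd→35 fwd↓3
  step 3 · PE0,1: acc=9; fwd→9 fwd↓1
  step 4 · PE0,1: acc=0; fwd→0 fwd↓0
  step 5 · PE0,1: acc=0; fwd→0 fwd↓0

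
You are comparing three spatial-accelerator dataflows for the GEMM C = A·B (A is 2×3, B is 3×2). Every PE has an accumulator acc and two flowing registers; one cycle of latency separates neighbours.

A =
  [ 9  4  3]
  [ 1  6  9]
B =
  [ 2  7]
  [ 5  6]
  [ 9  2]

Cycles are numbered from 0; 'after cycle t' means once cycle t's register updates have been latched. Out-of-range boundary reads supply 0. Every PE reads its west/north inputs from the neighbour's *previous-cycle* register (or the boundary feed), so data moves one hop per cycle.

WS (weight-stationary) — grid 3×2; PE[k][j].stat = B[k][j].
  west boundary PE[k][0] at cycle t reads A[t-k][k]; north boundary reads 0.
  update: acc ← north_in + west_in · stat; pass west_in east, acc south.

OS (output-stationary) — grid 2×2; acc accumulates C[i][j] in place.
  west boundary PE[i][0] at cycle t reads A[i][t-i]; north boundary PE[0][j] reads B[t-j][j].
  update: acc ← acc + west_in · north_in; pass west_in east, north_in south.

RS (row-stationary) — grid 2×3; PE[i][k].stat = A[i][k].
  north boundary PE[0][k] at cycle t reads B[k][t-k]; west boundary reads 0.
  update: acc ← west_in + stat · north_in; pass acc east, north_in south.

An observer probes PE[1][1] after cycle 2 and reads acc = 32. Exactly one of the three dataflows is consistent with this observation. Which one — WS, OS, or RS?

dataflow = RS

— WS: 3×2; PE[1][1] trace:
  t=0 PE[1][1]: acc=0 h=0 v=0
  t=1 PE[1][1]: acc=0 h=0 v=0
  t=2 PE[1][1]: acc=87 h=4 v=87
— OS: 2×2; PE[1][1] trace:
  t=0 PE[1][1]: acc=0 h=0 v=0
  t=1 PE[1][1]: acc=0 h=0 v=0
  t=2 PE[1][1]: acc=7 h=1 v=7
— RS: 2×3; PE[1][1] trace:
  t=0 PE[1][1]: acc=0 h=0 v=0
  t=1 PE[1][1]: acc=0 h=0 v=0
  t=2 PE[1][1]: acc=32 h=32 v=5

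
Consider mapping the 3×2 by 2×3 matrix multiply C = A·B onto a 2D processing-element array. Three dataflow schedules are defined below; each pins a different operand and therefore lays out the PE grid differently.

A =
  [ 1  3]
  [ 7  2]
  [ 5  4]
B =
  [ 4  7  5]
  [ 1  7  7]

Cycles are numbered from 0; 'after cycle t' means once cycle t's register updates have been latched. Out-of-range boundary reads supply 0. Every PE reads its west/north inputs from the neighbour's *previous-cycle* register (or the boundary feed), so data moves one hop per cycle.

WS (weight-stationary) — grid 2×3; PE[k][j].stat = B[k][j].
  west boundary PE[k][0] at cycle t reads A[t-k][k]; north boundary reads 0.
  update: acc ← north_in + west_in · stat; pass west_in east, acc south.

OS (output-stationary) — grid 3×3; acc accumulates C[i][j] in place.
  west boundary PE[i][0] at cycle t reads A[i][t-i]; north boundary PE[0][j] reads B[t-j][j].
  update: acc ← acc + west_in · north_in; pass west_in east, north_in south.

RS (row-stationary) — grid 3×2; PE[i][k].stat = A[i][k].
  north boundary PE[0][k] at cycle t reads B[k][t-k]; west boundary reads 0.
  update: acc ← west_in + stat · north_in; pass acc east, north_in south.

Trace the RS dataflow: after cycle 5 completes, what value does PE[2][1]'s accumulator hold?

PE[2][1].acc = 53

RS 3×2: PE[2][1] cycle-by-cycle (with neighbour feeds):
  t=0 PE[1][1]: acc=0 h=0 v=0
  t=0 PE[2][0]: acc=0 h=0 v=0
  t=0 PE[2][1]: acc=0 h=0 v=0
  t=1 PE[1][1]: acc=0 h=0 v=0
  t=1 PE[2][0]: acc=0 h=0 v=0
  t=1 PE[2][1]: acc=0 h=0 v=0
  t=2 PE[1][1]: acc=30 h=30 v=1
  t=2 PE[2][0]: acc=20 h=20 v=4
  t=2 PE[2][1]: acc=0 h=0 v=0
  t=3 PE[1][1]: acc=63 h=63 v=7
  t=3 PE[2][0]: acc=35 h=35 v=7
  t=3 PE[2][1]: acc=24 h=24 v=1
  t=4 PE[1][1]: acc=49 h=49 v=7
  t=4 PE[2][0]: acc=25 h=25 v=5
  t=4 PE[2][1]: acc=63 h=63 v=7
  t=5 PE[1][1]: acc=0 h=0 v=0
  t=5 PE[2][0]: acc=0 h=0 v=0
  t=5 PE[2][1]: acc=53 h=53 v=7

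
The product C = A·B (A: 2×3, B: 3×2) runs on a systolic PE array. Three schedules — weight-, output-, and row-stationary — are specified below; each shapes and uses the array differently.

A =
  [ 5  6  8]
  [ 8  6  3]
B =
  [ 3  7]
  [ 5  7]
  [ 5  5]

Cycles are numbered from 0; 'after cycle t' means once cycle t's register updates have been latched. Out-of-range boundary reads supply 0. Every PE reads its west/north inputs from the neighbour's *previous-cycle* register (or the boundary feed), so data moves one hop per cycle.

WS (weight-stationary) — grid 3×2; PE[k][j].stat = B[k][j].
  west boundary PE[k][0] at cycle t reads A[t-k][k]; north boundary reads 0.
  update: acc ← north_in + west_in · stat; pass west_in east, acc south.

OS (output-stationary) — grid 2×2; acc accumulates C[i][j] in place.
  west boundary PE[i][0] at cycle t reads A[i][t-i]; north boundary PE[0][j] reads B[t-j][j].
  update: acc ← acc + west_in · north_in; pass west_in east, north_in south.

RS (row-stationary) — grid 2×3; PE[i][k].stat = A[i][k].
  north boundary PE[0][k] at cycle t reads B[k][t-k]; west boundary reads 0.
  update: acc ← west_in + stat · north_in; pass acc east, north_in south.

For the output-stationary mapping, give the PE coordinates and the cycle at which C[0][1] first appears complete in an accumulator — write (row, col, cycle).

(row, col, cycle) = (0, 1, 3)

OS — PE[0][1] is where C[0][1] collects:
  c0 r0c1: 0 / 0 / 0
  c1 r0c1: 35 / 5 / 7
  c2 r0c1: 77 / 6 / 7
  c3 r0c1: 117 / 8 / 5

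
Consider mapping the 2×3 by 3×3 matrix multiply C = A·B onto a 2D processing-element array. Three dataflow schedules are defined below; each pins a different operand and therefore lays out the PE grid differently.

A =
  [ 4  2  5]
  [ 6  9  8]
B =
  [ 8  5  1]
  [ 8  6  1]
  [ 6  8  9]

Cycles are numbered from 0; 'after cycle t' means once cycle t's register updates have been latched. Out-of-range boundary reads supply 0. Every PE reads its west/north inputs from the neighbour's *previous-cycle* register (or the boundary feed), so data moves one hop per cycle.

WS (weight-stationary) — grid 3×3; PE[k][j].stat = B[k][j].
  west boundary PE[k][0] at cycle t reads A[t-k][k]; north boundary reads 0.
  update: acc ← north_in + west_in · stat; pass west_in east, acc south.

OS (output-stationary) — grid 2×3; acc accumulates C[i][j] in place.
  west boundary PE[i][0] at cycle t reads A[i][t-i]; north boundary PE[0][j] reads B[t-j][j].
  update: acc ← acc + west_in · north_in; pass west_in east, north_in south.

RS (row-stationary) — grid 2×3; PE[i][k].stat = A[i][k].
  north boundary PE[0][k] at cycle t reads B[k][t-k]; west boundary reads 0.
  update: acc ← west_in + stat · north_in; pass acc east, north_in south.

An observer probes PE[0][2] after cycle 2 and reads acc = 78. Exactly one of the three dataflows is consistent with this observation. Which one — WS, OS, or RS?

dataflow = RS

Under WS (3×3), PE[0][2]:
  0: (0,2).acc=0  regs=<0,0>
  1: (0,2).acc=0  regs=<0,0>
  2: (0,2).acc=4  regs=<4,4>
Under OS (2×3), PE[0][2]:
  0: (0,2).acc=0  regs=<0,0>
  1: (0,2).acc=0  regs=<0,0>
  2: (0,2).acc=4  regs=<4,1>
Under RS (2×3), PE[0][2]:
  0: (0,2).acc=0  regs=<0,0>
  1: (0,2).acc=0  regs=<0,0>
  2: (0,2).acc=78  regs=<78,6>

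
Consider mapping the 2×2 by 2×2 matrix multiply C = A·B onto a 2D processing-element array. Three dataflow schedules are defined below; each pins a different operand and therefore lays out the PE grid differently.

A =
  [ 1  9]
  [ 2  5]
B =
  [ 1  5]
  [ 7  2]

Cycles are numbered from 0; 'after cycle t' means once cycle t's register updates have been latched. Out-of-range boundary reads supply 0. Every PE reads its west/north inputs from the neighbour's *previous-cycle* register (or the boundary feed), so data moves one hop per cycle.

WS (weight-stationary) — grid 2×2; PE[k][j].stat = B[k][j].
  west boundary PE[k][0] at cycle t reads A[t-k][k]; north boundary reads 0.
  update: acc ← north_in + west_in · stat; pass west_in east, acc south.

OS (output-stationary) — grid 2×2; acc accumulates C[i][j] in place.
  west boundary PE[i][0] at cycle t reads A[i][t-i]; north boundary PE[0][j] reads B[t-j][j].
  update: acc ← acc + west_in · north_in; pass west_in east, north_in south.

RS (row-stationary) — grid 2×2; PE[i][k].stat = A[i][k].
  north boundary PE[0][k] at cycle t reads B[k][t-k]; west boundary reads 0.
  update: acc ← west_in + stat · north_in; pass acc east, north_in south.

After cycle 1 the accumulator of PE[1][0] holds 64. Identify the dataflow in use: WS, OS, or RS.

dataflow = WS

— WS: 2×2; PE[1][0] trace:
  after 0 — PE[1][0] acc=0, pass-E 0, pass-S 0
  after 1 — PE[1][0] acc=64, pass-E 9, pass-S 64
— OS: 2×2; PE[1][0] trace:
  after 0 — PE[1][0] acc=0, pass-E 0, pass-S 0
  after 1 — PE[1][0] acc=2, pass-E 2, pass-S 1
— RS: 2×2; PE[1][0] trace:
  after 0 — PE[1][0] acc=0, pass-E 0, pass-S 0
  after 1 — PE[1][0] acc=2, pass-E 2, pass-S 1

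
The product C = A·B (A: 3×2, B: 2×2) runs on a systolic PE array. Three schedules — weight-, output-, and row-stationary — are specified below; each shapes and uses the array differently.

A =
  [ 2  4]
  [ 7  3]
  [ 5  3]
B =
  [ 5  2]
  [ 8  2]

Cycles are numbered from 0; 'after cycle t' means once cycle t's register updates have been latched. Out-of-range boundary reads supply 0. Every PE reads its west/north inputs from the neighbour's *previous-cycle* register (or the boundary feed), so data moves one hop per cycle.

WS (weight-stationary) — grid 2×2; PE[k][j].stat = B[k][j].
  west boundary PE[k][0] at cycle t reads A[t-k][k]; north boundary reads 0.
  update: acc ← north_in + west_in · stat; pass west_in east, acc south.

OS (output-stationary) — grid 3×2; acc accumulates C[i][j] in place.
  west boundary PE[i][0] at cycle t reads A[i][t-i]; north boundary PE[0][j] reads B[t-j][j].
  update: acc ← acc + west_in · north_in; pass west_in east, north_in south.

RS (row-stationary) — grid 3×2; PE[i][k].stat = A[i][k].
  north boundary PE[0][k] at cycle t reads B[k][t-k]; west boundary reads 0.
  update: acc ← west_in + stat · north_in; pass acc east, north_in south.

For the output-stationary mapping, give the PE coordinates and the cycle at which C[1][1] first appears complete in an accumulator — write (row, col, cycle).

(row, col, cycle) = (1, 1, 3)

OS: C[1][1] accumulates in PE[1][1]:
  cycle 0: PE[1][1] → acc 0, east 0, south 0
  cycle 1: PE[1][1] → acc 0, east 0, south 0
  cycle 2: PE[1][1] → acc 14, east 7, south 2
  cycle 3: PE[1][1] → acc 20, east 3, south 2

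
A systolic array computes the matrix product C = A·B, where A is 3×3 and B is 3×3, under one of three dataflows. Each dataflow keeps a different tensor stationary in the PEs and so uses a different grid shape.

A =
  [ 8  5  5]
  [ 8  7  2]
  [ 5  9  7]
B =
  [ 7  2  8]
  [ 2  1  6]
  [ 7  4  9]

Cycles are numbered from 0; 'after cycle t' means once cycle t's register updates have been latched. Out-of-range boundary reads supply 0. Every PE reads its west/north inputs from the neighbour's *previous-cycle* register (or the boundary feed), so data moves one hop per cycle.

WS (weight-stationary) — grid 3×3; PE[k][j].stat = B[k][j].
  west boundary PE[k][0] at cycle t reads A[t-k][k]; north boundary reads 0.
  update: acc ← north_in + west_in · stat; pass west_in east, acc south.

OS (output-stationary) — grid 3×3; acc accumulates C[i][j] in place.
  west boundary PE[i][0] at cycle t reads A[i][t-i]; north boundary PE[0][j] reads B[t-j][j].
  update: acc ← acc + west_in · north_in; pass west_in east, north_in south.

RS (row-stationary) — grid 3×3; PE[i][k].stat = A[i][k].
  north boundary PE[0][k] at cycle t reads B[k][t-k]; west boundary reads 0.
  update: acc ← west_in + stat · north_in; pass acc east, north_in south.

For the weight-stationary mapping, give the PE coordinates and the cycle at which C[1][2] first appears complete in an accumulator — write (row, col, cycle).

Under WS, C[1][2] lands at PE[2][2]:
  0: (2,2).acc=0  regs=<0,0>
  1: (2,2).acc=0  regs=<0,0>
  2: (2,2).acc=0  regs=<0,0>
  3: (2,2).acc=0  regs=<0,0>
  4: (2,2).acc=139  regs=<5,139>
  5: (2,2).acc=124  regs=<2,124>

(row, col, cycle) = (2, 2, 5)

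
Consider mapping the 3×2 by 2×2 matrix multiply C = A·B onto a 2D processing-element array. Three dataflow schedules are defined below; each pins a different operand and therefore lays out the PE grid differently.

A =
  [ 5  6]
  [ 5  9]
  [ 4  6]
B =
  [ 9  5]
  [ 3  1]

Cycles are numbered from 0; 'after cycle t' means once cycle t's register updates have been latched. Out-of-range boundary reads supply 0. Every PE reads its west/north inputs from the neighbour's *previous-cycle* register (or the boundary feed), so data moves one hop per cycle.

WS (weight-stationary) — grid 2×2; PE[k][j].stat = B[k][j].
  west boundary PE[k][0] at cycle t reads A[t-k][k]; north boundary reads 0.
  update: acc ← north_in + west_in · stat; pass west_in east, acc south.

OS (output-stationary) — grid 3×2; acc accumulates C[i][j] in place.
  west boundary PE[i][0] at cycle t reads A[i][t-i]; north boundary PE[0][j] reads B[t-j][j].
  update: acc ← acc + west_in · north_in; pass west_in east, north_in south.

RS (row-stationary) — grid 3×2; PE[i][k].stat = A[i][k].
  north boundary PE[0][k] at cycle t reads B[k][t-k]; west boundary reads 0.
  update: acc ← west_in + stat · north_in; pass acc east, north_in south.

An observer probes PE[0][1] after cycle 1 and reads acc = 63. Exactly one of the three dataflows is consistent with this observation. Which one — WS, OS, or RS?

dataflow = RS

WS [2×2] PE[0][1] across cycles:
  [0] (0,1) acc=0 (h:0 v:0)
  [1] (0,1) acc=25 (h:5 v:25)
OS [3×2] PE[0][1] across cycles:
  [0] (0,1) acc=0 (h:0 v:0)
  [1] (0,1) acc=25 (h:5 v:5)
RS [3×2] PE[0][1] across cycles:
  [0] (0,1) acc=0 (h:0 v:0)
  [1] (0,1) acc=63 (h:63 v:3)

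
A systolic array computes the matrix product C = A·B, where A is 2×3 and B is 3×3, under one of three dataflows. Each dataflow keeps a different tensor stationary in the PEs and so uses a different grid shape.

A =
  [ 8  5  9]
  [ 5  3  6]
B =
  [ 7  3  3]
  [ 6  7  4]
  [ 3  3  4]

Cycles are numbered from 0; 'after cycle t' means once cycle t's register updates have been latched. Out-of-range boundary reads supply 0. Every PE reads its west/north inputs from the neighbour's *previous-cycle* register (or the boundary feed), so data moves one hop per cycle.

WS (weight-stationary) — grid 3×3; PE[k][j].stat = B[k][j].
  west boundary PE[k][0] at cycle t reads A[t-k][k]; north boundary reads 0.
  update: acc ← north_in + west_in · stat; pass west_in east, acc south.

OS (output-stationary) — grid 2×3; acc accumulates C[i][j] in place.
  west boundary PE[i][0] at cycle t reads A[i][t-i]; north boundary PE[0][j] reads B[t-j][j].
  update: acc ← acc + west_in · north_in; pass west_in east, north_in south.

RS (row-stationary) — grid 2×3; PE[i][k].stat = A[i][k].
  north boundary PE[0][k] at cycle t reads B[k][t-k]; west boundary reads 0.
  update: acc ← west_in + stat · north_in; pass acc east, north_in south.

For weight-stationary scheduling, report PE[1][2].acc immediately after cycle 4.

WS (3×3). Following PE[1][2] plus its west/north inputs:
  0: (0,2).acc=0  regs=<0,0>
  0: (1,1).acc=0  regs=<0,0>
  0: (1,2).acc=0  regs=<0,0>
  1: (0,2).acc=0  regs=<0,0>
  1: (1,1).acc=0  regs=<0,0>
  1: (1,2).acc=0  regs=<0,0>
  2: (0,2).acc=24  regs=<8,24>
  2: (1,1).acc=59  regs=<5,59>
  2: (1,2).acc=0  regs=<0,0>
  3: (0,2).acc=15  regs=<5,15>
  3: (1,1).acc=36  regs=<3,36>
  3: (1,2).acc=44  regs=<5,44>
  4: (0,2).acc=0  regs=<0,0>
  4: (1,1).acc=0  regs=<0,0>
  4: (1,2).acc=27  regs=<3,27>

PE[1][2].acc = 27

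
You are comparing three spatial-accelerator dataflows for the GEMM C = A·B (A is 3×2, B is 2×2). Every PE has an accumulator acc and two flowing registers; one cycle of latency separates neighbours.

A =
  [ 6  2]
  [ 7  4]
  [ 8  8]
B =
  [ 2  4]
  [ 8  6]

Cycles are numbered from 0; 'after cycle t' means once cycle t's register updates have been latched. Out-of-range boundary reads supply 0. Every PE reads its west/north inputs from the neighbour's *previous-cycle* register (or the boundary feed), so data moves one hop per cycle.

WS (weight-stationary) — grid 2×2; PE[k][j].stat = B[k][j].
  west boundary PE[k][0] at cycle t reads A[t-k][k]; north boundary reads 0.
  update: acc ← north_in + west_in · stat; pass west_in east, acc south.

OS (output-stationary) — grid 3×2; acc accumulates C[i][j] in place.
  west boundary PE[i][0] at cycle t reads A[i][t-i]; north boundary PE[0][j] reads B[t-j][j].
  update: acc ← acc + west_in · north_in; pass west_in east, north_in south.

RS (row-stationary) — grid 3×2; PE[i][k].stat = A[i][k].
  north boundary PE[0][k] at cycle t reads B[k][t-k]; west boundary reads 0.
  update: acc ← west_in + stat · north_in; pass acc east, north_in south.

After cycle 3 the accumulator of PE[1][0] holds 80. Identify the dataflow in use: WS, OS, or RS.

dataflow = WS

Under WS (2×2), PE[1][0]:
  cycle 0: PE[1][0] → acc 0, east 0, south 0
  cycle 1: PE[1][0] → acc 28, east 2, south 28
  cycle 2: PE[1][0] → acc 46, east 4, south 46
  cycle 3: PE[1][0] → acc 80, east 8, south 80
Under OS (3×2), PE[1][0]:
  cycle 0: PE[1][0] → acc 0, east 0, south 0
  cycle 1: PE[1][0] → acc 14, east 7, south 2
  cycle 2: PE[1][0] → acc 46, east 4, south 8
  cycle 3: PE[1][0] → acc 46, east 0, south 0
Under RS (3×2), PE[1][0]:
  cycle 0: PE[1][0] → acc 0, east 0, south 0
  cycle 1: PE[1][0] → acc 14, east 14, south 2
  cycle 2: PE[1][0] → acc 28, east 28, south 4
  cycle 3: PE[1][0] → acc 0, east 0, south 0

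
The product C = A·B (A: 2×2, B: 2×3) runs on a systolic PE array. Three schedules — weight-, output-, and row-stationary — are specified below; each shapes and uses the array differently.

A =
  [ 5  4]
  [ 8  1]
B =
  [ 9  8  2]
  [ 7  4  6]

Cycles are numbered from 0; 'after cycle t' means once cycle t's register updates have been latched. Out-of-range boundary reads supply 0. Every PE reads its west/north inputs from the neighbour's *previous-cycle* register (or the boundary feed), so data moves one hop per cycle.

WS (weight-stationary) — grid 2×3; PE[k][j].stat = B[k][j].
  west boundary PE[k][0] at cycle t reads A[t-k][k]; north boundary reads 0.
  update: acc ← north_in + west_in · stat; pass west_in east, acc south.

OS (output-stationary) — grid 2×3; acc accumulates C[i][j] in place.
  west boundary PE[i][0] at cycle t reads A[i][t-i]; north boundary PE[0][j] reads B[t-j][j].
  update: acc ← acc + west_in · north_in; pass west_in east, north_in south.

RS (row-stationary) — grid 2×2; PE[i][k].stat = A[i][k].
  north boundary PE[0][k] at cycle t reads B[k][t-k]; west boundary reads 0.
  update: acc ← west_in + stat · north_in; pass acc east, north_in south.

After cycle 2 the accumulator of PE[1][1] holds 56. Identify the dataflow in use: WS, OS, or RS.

dataflow = WS

Under WS (2×3), PE[1][1]:
  0: (1,1).acc=0  regs=<0,0>
  1: (1,1).acc=0  regs=<0,0>
  2: (1,1).acc=56  regs=<4,56>
Under OS (2×3), PE[1][1]:
  0: (1,1).acc=0  regs=<0,0>
  1: (1,1).acc=0  regs=<0,0>
  2: (1,1).acc=64  regs=<8,8>
Under RS (2×2), PE[1][1]:
  0: (1,1).acc=0  regs=<0,0>
  1: (1,1).acc=0  regs=<0,0>
  2: (1,1).acc=79  regs=<79,7>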